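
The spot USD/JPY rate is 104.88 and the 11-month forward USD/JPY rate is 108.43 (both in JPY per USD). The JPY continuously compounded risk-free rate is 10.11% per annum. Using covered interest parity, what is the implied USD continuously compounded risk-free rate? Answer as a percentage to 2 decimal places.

F = S·e^((r_JPY − r_USD)T) ⇒ r_USD = r_JPY − ln(F/S)/T
ln(108.43/104.88) = 0.033288; /(11/12) = 0.036314
r_USD = 0.1011 − 0.036314 = 0.064786
r_USD = 6.48%

6.48%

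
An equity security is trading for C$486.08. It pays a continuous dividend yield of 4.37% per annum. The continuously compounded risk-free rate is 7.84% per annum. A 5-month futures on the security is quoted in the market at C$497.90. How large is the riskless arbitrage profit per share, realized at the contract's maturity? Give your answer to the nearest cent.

Fair futures: F* = S·e^(carry·T), with carry = (r − q) = 0.0784 − 0.0437 = 0.0347
F* = 486.08 · e^(0.0347 × 5/12) = 486.08 · e^0.014458 = 486.08 × 1.014563 = C$493.1588
Market C$497.90 > fair C$493.1588: forward overpriced → cash-and-carry (buy spot, short the forward).
At maturity, profit = |F_mkt − F*| = |497.90 − 493.1588| = C$4.74 per share

C$4.74 per share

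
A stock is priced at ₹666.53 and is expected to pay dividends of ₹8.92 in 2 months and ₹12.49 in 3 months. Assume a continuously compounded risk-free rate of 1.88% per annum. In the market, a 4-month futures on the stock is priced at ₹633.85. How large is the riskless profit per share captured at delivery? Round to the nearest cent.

PV(dividends) I = 8.92·e^(−0.0188·2/12) + 12.49·e^(−0.0188·3/12) = 21.3235
Fair futures F* = (S − I)·e^(rT) = (666.53 − 21.3235)·e^0.006267 = 645.2065 × 1.006287 = 649.2629
Market ₹633.85 < fair 649.2629: forward underpriced → reverse cash-and-carry (short the stock, invest proceeds at r, pay the dividends, go long the forward).
Profit at T = |F_mkt − F*| = |633.85 − 649.2629| = ₹15.41 per share

₹15.41 per share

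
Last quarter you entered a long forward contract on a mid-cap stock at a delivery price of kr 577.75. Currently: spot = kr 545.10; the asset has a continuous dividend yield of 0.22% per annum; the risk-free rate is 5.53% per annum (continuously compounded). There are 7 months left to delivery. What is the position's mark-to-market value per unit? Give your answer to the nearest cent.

Current fair forward for the remaining 7 months: F = S·e^((r − q)·T), (r − q) = 0.0553 − 0.0022 = 0.0531
F = 545.10 · e^(0.0531 × 7/12) = 545.10 × 1.031460 = 562.2488
Value of long forward = (F − K)·e^(−rT) = (562.2488 − 577.75) · e^(−0.0553·7/12)
= -15.5012 × 0.968256 = -15.01

-kr 15.01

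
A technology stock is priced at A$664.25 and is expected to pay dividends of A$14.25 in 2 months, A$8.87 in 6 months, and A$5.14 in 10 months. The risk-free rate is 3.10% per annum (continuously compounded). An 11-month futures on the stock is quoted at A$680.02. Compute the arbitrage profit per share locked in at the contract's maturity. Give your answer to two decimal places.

A$25.35 per share

PV(dividends) I = 14.25·e^(−0.0310·2/12) + 8.87·e^(−0.0310·6/12) + 5.14·e^(−0.0310·10/12) = 27.9191
Fair futures F* = (S − I)·e^(rT) = (664.25 − 27.9191)·e^0.028417 = 636.3309 × 1.028825 = 654.6731
Market A$680.02 > fair 654.6731: forward overpriced → cash-and-carry (borrow at r, buy the stock and collect the dividends, short the forward).
Profit at T = |F_mkt − F*| = |680.02 − 654.6731| = A$25.35 per share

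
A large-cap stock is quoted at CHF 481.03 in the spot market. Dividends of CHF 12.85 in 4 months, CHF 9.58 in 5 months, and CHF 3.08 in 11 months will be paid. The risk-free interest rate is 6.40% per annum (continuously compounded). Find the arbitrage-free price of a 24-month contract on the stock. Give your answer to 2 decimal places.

PV(dividends) I = 12.85·e^(−0.0640·4/12) + 9.58·e^(−0.0640·5/12) + 3.08·e^(−0.0640·11/12)
I = 12.5788 + 9.3279 + 2.9045 = 24.8112
F = (S − I)·e^(rT) = (481.03 − 24.8112) · e^(0.0640·24/12)
= 456.2188 · e^0.128000 = 456.2188 × 1.136553 = CHF 518.52

CHF 518.52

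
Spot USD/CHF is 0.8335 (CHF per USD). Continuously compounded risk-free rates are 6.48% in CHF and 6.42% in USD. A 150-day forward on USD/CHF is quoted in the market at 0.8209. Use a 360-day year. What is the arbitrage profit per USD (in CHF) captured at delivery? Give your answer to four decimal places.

Fair forward: F* = S·e^(carry·T), with carry = (r_CHF − r_USD) = 0.0648 − 0.0642 = 0.0006
F* = 0.8335 · e^(0.0006 × 150/360) = 0.8335 · e^0.000250 = 0.8335 × 1.000250 = 0.8337
Market 0.8209 < fair 0.8337: forward underpriced → reverse cash-and-carry (short spot, go long the forward).
At maturity, profit = |F_mkt − F*| = |0.8209 − 0.8337| = 0.0128 per USD (in CHF)

0.0128 per USD (in CHF)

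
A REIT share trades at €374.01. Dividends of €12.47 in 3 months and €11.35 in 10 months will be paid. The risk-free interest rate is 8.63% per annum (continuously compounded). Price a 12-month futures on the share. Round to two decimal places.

PV(dividends) I = 12.47·e^(−0.0863·3/12) + 11.35·e^(−0.0863·10/12)
I = 12.2038 + 10.5624 = 22.7662
F = (S − I)·e^(rT) = (374.01 − 22.7662) · e^(0.0863·12/12)
= 351.2438 · e^0.086300 = 351.2438 × 1.090133 = €382.90

€382.90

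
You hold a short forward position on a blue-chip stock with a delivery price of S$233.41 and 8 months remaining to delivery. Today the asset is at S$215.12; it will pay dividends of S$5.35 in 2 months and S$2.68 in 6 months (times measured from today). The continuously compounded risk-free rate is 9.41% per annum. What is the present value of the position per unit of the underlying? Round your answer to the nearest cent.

S$11.92

PV(remaining dividends) I = 5.35·e^(−0.0941·2/12) + 2.68·e^(−0.0941·6/12) = 7.8236
Current forward F = (S − I)·e^(rT) = (215.12 − 7.8236)·e^(0.0941·8/12) = 207.2964 × 1.064743 = 220.7174
Value (long) = (F − K)·e^(−rT) = (220.7174 − 233.41) × 0.939194 = -11.9208
Short position value = −(long value) = S$11.92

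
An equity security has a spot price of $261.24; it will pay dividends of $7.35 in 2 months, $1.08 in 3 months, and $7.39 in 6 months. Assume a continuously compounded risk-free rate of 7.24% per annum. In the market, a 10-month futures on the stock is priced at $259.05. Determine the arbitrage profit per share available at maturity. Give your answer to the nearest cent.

PV(dividends) I = 7.35·e^(−0.0724·2/12) + 1.08·e^(−0.0724·3/12) + 7.39·e^(−0.0724·6/12) = 15.4497
Fair futures F* = (S − I)·e^(rT) = (261.24 − 15.4497)·e^0.060333 = 245.7903 × 1.062190 = 261.0760
Market $259.05 < fair 261.0760: forward underpriced → reverse cash-and-carry (short the stock, invest proceeds at r, pay the dividends, go long the forward).
Profit at T = |F_mkt − F*| = |259.05 − 261.0760| = $2.03 per share

$2.03 per share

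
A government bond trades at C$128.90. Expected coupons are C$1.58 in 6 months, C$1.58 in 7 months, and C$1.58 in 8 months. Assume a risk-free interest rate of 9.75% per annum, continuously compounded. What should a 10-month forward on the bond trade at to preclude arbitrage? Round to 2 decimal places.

C$134.95

PV(coupons) I = 1.58·e^(−0.0975·6/12) + 1.58·e^(−0.0975·7/12) + 1.58·e^(−0.0975·8/12)
I = 1.5048 + 1.4926 + 1.4806 = 4.4780
F = (S − I)·e^(rT) = (128.90 − 4.4780) · e^(0.0975·10/12)
= 124.4220 · e^0.081250 = 124.4220 × 1.084642 = C$134.95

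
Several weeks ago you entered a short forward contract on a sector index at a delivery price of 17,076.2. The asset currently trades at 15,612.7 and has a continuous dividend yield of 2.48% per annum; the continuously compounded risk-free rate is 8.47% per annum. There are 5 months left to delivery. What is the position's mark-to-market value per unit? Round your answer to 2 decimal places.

Current fair forward for the remaining 5 months: F = S·e^((r − q)·T), (r − q) = 0.0847 − 0.0248 = 0.0599
F = 15612.7 · e^(0.0599 × 5/12) = 15612.7 × 1.02527240 = 16007.2704
Value of long forward = (F − K)·e^(−rT) = (16007.2704 − 17076.2) · e^(−0.0847·5/12)
= -1068.9296 × 0.96532382 = -1031.86
Short position value = −(long value) = 1031.86

1031.86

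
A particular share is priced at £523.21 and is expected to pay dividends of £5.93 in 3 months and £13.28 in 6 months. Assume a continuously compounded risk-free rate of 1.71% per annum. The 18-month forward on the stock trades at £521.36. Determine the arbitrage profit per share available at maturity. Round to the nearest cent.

£4.12 per share

PV(dividends) I = 5.93·e^(−0.0171·3/12) + 13.28·e^(−0.0171·6/12) = 19.0716
Fair forward F* = (S − I)·e^(rT) = (523.21 − 19.0716)·e^0.025650 = 504.1384 × 1.025982 = 517.2369
Market £521.36 > fair 517.2369: forward overpriced → cash-and-carry (borrow at r, buy the stock and collect the dividends, short the forward).
Profit at T = |F_mkt − F*| = |521.36 − 517.2369| = £4.12 per share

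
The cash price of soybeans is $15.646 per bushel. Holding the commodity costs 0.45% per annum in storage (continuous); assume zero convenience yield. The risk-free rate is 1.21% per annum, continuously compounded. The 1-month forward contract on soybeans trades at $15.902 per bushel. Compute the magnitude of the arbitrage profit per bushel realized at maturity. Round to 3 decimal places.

Fair forward: F* = S·e^(carry·T), with carry = (r + u) = 0.0121 + 0.0045 = 0.0166
F* = 15.646 · e^(0.0166 × 1/12) = 15.646 · e^0.001383 = 15.646 × 1.001384 = $15.6677
Market $15.902 > fair $15.6677: forward overpriced → cash-and-carry (buy spot, short the forward).
At maturity, profit = |F_mkt − F*| = |15.902 − 15.6677| = $0.234 per bushel

$0.234 per bushel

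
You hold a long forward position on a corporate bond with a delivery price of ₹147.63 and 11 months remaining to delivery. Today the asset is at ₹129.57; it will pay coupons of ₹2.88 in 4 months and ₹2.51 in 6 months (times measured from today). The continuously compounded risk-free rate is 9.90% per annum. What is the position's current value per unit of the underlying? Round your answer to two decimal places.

PV(remaining coupons) I = 2.88·e^(−0.0990·4/12) + 2.51·e^(−0.0990·6/12) = 5.1753
Current forward F = (S − I)·e^(rT) = (129.57 − 5.1753)·e^(0.0990·11/12) = 124.3947 × 1.094995 = 136.2116
Value (long) = (F − K)·e^(−rT) = (136.2116 − 147.63) × 0.913246 = -10.4278
Value = -₹10.43

-₹10.43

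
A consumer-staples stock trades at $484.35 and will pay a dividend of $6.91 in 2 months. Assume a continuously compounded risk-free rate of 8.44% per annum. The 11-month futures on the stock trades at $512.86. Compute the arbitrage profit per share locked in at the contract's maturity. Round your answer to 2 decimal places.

$3.09 per share

PV(dividends) I = 6.91·e^(−0.0844·2/12) = 6.8135
Fair futures F* = (S − I)·e^(rT) = (484.35 − 6.8135)·e^0.077367 = 477.5365 × 1.080439 = 515.9491
Market $512.86 < fair 515.9491: forward underpriced → reverse cash-and-carry (short the stock, invest proceeds at r, pay the dividends, go long the forward).
Profit at T = |F_mkt − F*| = |512.86 − 515.9491| = $3.09 per share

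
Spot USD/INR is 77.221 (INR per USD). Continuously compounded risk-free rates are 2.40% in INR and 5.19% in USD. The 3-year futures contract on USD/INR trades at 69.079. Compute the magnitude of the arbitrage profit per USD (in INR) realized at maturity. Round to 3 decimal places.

Fair futures: F* = S·e^(carry·T), with carry = (r_INR − r_USD) = 0.0240 − 0.0519 = -0.0279
F* = 77.221 · e^(-0.0279 × 3) = 77.221 · e^-0.083700 = 77.221 × 0.919707 = 71.0207
Market 69.079 < fair 71.0207: forward underpriced → reverse cash-and-carry (short spot, go long the forward).
At maturity, profit = |F_mkt − F*| = |69.079 − 71.0207| = 1.942 per USD (in INR)

1.942 per USD (in INR)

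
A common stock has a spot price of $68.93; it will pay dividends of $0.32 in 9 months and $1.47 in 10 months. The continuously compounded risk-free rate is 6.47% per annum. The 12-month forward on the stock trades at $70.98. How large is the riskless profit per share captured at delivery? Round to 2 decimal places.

PV(dividends) I = 0.32·e^(−0.0647·9/12) + 1.47·e^(−0.0647·10/12) = 1.6977
Fair forward F* = (S − I)·e^(rT) = (68.93 − 1.6977)·e^0.064700 = 67.2323 × 1.066839 = 71.7260
Market $70.98 < fair 71.7260: forward underpriced → reverse cash-and-carry (short the stock, invest proceeds at r, pay the dividends, go long the forward).
Profit at T = |F_mkt − F*| = |70.98 − 71.7260| = $0.75 per share

$0.75 per share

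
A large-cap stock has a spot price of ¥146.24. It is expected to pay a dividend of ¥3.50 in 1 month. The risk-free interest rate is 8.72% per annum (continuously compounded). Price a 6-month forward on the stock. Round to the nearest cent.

PV(dividends) I = 3.50·e^(−0.0872·1/12)
I = 3.4747
F = (S − I)·e^(rT) = (146.24 − 3.4747) · e^(0.0872·6/12)
= 142.7653 · e^0.043600 = 142.7653 × 1.044564 = ¥149.13

¥149.13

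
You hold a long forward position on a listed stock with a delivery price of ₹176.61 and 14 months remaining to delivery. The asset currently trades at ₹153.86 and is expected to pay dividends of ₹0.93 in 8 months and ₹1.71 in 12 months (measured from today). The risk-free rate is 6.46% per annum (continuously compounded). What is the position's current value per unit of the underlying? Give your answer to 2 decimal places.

-₹12.42

PV(remaining dividends) I = 0.93·e^(−0.0646·8/12) + 1.71·e^(−0.0646·12/12) = 2.4938
Current forward F = (S − I)·e^(rT) = (153.86 − 2.4938)·e^(0.0646·14/12) = 151.3662 × 1.078279 = 163.2150
Value (long) = (F − K)·e^(−rT) = (163.2150 − 176.61) × 0.927403 = -12.4226
Value = -₹12.42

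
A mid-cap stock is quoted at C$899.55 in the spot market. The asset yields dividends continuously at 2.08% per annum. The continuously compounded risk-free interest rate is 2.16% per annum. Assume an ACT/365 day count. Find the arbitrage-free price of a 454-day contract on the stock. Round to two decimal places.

F = S·e^((r − q)T) = 899.55 · e^((0.0216 − 0.0208) × 454/365)
= 899.55 · e^0.000995 = 899.55 × 1.000995
F = C$900.45

C$900.45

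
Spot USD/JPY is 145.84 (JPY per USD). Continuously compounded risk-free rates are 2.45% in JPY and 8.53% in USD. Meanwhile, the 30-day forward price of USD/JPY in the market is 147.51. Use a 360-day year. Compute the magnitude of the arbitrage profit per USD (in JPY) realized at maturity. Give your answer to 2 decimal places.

Fair forward: F* = S·e^(carry·T), with carry = (r_JPY − r_USD) = 0.0245 − 0.0853 = -0.0608
F* = 145.84 · e^(-0.0608 × 30/360) = 145.84 · e^-0.005067 = 145.84 × 0.994946 = 145.1029
Market 147.51 > fair 145.1029: forward overpriced → cash-and-carry (buy spot, short the forward).
At maturity, profit = |F_mkt − F*| = |147.51 − 145.1029| = 2.41 per USD (in JPY)

2.41 per USD (in JPY)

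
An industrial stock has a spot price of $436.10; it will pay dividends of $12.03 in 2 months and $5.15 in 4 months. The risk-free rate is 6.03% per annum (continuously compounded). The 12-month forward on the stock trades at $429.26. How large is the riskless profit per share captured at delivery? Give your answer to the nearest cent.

PV(dividends) I = 12.03·e^(−0.0603·2/12) + 5.15·e^(−0.0603·4/12) = 16.9572
Fair forward F* = (S − I)·e^(rT) = (436.10 − 16.9572)·e^0.060300 = 419.1428 × 1.062155 = 445.1946
Market $429.26 < fair 445.1946: forward underpriced → reverse cash-and-carry (short the stock, invest proceeds at r, pay the dividends, go long the forward).
Profit at T = |F_mkt − F*| = |429.26 − 445.1946| = $15.93 per share

$15.93 per share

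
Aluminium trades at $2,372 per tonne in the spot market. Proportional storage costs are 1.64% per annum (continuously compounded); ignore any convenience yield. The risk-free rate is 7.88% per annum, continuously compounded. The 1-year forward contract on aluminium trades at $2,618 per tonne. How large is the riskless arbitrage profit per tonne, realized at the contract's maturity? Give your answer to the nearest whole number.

$9 per tonne

Fair forward: F* = S·e^(carry·T), with carry = (r + u) = 0.0788 + 0.0164 = 0.0952
F* = 2372 · e^(0.0952 × 1) = 2372 · e^0.095200 = 2372 × 1.099879 = $2608.9130
Market $2618 > fair $2608.9130: forward overpriced → cash-and-carry (buy spot, short the forward).
At maturity, profit = |F_mkt − F*| = |2618 − 2608.9130| = $9 per tonne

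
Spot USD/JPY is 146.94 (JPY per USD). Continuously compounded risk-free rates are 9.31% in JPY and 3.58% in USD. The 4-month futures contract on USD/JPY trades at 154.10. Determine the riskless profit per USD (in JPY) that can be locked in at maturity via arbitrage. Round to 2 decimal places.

Fair futures: F* = S·e^(carry·T), with carry = (r_JPY − r_USD) = 0.0931 − 0.0358 = 0.0573
F* = 146.94 · e^(0.0573 × 4/12) = 146.94 · e^0.019100 = 146.94 × 1.019284 = 149.7736
Market 154.10 > fair 149.7736: forward overpriced → cash-and-carry (buy spot, short the forward).
At maturity, profit = |F_mkt − F*| = |154.10 − 149.7736| = 4.33 per USD (in JPY)

4.33 per USD (in JPY)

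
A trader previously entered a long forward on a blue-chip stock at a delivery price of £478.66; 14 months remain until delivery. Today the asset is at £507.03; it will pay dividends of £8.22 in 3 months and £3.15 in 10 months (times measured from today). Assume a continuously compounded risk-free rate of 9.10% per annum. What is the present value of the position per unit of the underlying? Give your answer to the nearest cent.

£65.63

PV(remaining dividends) I = 8.22·e^(−0.0910·3/12) + 3.15·e^(−0.0910·10/12) = 10.9551
Current forward F = (S − I)·e^(rT) = (507.03 − 10.9551)·e^(0.0910·14/12) = 496.0749 × 1.112007 = 551.6388
Value (long) = (F − K)·e^(−rT) = (551.6388 − 478.66) × 0.899275 = 65.6280
Value = £65.63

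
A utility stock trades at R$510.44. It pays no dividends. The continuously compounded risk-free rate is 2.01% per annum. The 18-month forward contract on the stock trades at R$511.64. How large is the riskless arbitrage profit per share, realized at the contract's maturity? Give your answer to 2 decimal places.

Fair forward: F* = S·e^(carry·T), with carry = r = 0.0201
F* = 510.44 · e^(0.0201 × 18/12) = 510.44 · e^0.030150 = 510.44 × 1.030609 = R$526.0641
Market R$511.64 < fair R$526.0641: forward underpriced → reverse cash-and-carry (short spot, go long the forward).
At maturity, profit = |F_mkt − F*| = |511.64 − 526.0641| = R$14.42 per share

R$14.42 per share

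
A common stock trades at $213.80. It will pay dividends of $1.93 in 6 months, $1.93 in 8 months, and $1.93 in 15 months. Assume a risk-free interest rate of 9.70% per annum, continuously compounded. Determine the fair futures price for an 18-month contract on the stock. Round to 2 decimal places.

$241.09

PV(dividends) I = 1.93·e^(−0.0970·6/12) + 1.93·e^(−0.0970·8/12) + 1.93·e^(−0.0970·15/12)
I = 1.8386 + 1.8091 + 1.7096 = 5.3573
F = (S − I)·e^(rT) = (213.80 − 5.3573) · e^(0.0970·18/12)
= 208.4427 · e^0.145500 = 208.4427 × 1.156618 = $241.09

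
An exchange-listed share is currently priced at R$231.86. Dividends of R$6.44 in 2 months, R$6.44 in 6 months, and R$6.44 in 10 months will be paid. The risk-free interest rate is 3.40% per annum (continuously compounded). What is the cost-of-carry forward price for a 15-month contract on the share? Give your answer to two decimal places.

R$222.11

PV(dividends) I = 6.44·e^(−0.0340·2/12) + 6.44·e^(−0.0340·6/12) + 6.44·e^(−0.0340·10/12)
I = 6.4036 + 6.3314 + 6.2601 = 18.9951
F = (S − I)·e^(rT) = (231.86 − 18.9951) · e^(0.0340·15/12)
= 212.8649 · e^0.042500 = 212.8649 × 1.043416 = R$222.11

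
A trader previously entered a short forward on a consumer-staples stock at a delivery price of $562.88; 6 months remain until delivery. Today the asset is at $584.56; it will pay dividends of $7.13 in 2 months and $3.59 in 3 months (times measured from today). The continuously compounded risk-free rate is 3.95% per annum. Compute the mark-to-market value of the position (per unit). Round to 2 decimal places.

PV(remaining dividends) I = 7.13·e^(−0.0395·2/12) + 3.59·e^(−0.0395·3/12) = 10.6379
Current forward F = (S − I)·e^(rT) = (584.56 − 10.6379)·e^(0.0395·6/12) = 573.9221 × 1.019946 = 585.3696
Value (long) = (F − K)·e^(−rT) = (585.3696 − 562.88) × 0.980444 = 22.0498
Short position value = −(long value) = -$22.05

-$22.05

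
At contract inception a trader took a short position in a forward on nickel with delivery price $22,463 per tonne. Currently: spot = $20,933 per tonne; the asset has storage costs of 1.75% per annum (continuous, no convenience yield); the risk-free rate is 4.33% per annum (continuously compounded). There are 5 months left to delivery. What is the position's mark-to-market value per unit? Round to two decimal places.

$975.17 per tonne

Current fair forward for the remaining 5 months: F = S·e^((r + u)·T), (r + u) = 0.0433 + 0.0175 = 0.0608
F = 20933 · e^(0.0608 × 5/12) = 20933 × 1.02565695 = 21470.0769
Value of long forward = (F − K)·e^(−rT) = (21470.0769 − 22463) · e^(−0.0433·5/12)
= -992.9231 × 0.98212011 = -975.17
Short position value = −(long value) = $975.17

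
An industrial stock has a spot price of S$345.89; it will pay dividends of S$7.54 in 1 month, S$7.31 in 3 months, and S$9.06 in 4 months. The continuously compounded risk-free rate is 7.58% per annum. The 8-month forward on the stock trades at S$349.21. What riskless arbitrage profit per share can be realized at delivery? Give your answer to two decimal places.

PV(dividends) I = 7.54·e^(−0.0758·1/12) + 7.31·e^(−0.0758·3/12) + 9.06·e^(−0.0758·4/12) = 23.4993
Fair forward F* = (S − I)·e^(rT) = (345.89 − 23.4993)·e^0.050533 = 322.3907 × 1.051832 = 339.1009
Market S$349.21 > fair 339.1009: forward overpriced → cash-and-carry (borrow at r, buy the stock and collect the dividends, short the forward).
Profit at T = |F_mkt − F*| = |349.21 − 339.1009| = S$10.11 per share

S$10.11 per share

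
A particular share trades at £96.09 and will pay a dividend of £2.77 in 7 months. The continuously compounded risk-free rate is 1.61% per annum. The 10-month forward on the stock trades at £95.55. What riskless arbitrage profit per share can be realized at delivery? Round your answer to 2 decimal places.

PV(dividends) I = 2.77·e^(−0.0161·7/12) = 2.7441
Fair forward F* = (S − I)·e^(rT) = (96.09 − 2.7441)·e^0.013417 = 93.3459 × 1.013507 = 94.6067
Market £95.55 > fair 94.6067: forward overpriced → cash-and-carry (borrow at r, buy the stock and collect the dividends, short the forward).
Profit at T = |F_mkt − F*| = |95.55 − 94.6067| = £0.94 per share

£0.94 per share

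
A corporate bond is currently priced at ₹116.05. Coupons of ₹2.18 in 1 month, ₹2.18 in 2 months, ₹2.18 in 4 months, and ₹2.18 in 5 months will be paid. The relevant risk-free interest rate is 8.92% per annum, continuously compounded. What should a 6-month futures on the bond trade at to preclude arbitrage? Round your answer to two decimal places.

PV(coupons) I = 2.18·e^(−0.0892·1/12) + 2.18·e^(−0.0892·2/12) + 2.18·e^(−0.0892·4/12) + 2.18·e^(−0.0892·5/12)
I = 2.1639 + 2.1478 + 2.1161 + 2.1005 = 8.5283
F = (S − I)·e^(rT) = (116.05 − 8.5283) · e^(0.0892·6/12)
= 107.5217 · e^0.044600 = 107.5217 × 1.045610 = ₹112.43

₹112.43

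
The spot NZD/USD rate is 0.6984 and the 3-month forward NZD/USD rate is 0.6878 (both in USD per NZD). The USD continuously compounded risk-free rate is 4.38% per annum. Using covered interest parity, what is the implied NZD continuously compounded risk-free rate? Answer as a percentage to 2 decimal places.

10.50%

F = S·e^((r_USD − r_NZD)T) ⇒ r_NZD = r_USD − ln(F/S)/T
ln(0.6878/0.6984) = -0.015294; /(3/12) = -0.061176
r_NZD = 0.0438 + 0.061176 = 0.104976
r_NZD = 10.50%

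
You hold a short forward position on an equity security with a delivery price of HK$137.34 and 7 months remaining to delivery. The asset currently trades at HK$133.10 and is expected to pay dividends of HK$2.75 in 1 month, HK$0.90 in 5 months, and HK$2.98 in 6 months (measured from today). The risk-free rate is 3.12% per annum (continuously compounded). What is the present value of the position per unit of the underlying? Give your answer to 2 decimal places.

HK$8.33

PV(remaining dividends) I = 2.75·e^(−0.0312·1/12) + 0.90·e^(−0.0312·5/12) + 2.98·e^(−0.0312·6/12) = 6.5651
Current forward F = (S − I)·e^(rT) = (133.10 − 6.5651)·e^(0.0312·7/12) = 126.5349 × 1.018367 = 128.8590
Value (long) = (F − K)·e^(−rT) = (128.8590 − 137.34) × 0.981965 = -8.3280
Short position value = −(long value) = HK$8.33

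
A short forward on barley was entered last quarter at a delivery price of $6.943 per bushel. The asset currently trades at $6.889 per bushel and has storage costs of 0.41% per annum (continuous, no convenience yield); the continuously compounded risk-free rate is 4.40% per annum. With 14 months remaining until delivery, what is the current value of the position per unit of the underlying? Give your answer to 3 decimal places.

-$0.326 per bushel

Current fair forward for the remaining 14 months: F = S·e^((r + u)·T), (r + u) = 0.0440 + 0.0041 = 0.0481
F = 6.889 · e^(0.0481 × 14/12) = 6.889 × 1.057721 = 7.2866
Value of long forward = (F − K)·e^(−rT) = (7.2866 − 6.943) · e^(−0.0440·14/12)
= 0.3436 × 0.949962 = 0.326
Short position value = −(long value) = -$0.326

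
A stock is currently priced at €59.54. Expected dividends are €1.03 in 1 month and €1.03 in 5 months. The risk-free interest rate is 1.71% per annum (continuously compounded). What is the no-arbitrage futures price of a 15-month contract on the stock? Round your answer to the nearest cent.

PV(dividends) I = 1.03·e^(−0.0171·1/12) + 1.03·e^(−0.0171·5/12)
I = 1.0285 + 1.0227 = 2.0512
F = (S − I)·e^(rT) = (59.54 − 2.0512) · e^(0.0171·15/12)
= 57.4888 · e^0.021375 = 57.4888 × 1.021605 = €58.73

€58.73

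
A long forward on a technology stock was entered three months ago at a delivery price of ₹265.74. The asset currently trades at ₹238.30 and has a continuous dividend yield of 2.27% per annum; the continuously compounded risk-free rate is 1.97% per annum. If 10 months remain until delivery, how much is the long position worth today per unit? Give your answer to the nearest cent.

-₹27.58

Current fair forward for the remaining 10 months: F = S·e^((r − q)·T), (r − q) = 0.0197 − 0.0227 = -0.0030
F = 238.30 · e^(-0.0030 × 10/12) = 238.30 × 0.997503 = 237.7050
Value of long forward = (F − K)·e^(−rT) = (237.7050 − 265.74) · e^(−0.0197·10/12)
= -28.0350 × 0.983717 = -27.58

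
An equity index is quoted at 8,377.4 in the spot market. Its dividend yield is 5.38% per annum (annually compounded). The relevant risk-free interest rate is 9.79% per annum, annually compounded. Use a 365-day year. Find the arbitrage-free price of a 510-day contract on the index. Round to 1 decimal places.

F = S · (1+r)^T / (1+q)^T
= 8377.4 × 1.139401 / 1.075967 = 8377.4 × 1.058955
F = 8,871.3

8,871.3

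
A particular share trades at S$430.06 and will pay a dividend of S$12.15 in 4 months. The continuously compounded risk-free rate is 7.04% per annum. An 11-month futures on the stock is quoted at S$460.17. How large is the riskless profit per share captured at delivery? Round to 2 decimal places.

S$14.10 per share

PV(dividends) I = 12.15·e^(−0.0704·4/12) = 11.8682
Fair futures F* = (S − I)·e^(rT) = (430.06 − 11.8682)·e^0.064533 = 418.1918 × 1.066661 = 446.0689
Market S$460.17 > fair 446.0689: forward overpriced → cash-and-carry (borrow at r, buy the stock and collect the dividends, short the forward).
Profit at T = |F_mkt − F*| = |460.17 − 446.0689| = S$14.10 per share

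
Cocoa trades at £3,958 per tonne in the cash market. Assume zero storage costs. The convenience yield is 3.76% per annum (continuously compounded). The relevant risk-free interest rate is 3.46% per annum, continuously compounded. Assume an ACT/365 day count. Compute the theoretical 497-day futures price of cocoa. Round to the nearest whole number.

Net carry = r + u − y = 0.0346 + 0.0000 − 0.0376 = -0.0030
F = S·e^((r+u−y)T) = 3958 · e^(-0.0030 × 497/365) = 3958 · e^-0.004085
= 3958 × 0.995923 = £3,942 per tonne

£3,942 per tonne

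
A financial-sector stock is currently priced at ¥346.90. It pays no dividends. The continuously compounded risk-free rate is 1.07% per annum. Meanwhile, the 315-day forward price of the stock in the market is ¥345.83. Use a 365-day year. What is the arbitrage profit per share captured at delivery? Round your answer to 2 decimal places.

Fair forward: F* = S·e^(carry·T), with carry = r = 0.0107
F* = 346.90 · e^(0.0107 × 315/365) = 346.90 · e^0.009234 = 346.90 × 1.009277 = ¥350.1182
Market ¥345.83 < fair ¥350.1182: forward underpriced → reverse cash-and-carry (short spot, go long the forward).
At maturity, profit = |F_mkt − F*| = |345.83 − 350.1182| = ¥4.29 per share

¥4.29 per share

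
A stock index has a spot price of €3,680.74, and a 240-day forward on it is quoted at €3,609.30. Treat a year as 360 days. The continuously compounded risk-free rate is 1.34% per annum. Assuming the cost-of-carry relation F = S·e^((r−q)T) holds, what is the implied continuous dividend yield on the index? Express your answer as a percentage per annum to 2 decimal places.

From F = S·e^((r−q)T): (r − q) = ln(F/S)/T
ln(3609.30/3680.74) = ln(0.980591) = -0.019600
(r − q) = -0.019600 / (240/360) = -0.029400
q = r − ln(F/S)/T = 0.0134 + 0.029400 = 0.042800
q = 4.28%

4.28%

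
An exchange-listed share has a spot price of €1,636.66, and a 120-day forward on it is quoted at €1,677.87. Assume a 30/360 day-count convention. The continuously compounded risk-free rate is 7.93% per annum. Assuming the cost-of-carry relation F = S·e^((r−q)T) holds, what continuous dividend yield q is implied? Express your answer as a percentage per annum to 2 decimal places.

0.47%

From F = S·e^((r−q)T): (r − q) = ln(F/S)/T
ln(1677.87/1636.66) = ln(1.025179) = 0.024867
(r − q) = 0.024867 / (120/360) = 0.074601
q = r − ln(F/S)/T = 0.0793 − 0.074601 = 0.004699
q = 0.47%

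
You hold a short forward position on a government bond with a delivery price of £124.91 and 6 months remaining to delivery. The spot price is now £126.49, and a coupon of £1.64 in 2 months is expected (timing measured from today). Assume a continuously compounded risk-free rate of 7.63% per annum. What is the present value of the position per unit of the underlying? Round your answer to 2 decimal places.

-£4.64

PV(remaining coupons) I = 1.64·e^(−0.0763·2/12) = 1.6193
Current forward F = (S − I)·e^(rT) = (126.49 − 1.6193)·e^(0.0763·6/12) = 124.8707 × 1.038887 = 129.7265
Value (long) = (F − K)·e^(−rT) = (129.7265 − 124.91) × 0.962569 = 4.6362
Short position value = −(long value) = -£4.64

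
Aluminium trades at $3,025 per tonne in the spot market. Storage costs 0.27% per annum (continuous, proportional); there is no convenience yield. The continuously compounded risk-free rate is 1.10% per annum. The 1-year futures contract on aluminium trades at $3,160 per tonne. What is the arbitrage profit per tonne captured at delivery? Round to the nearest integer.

$93 per tonne

Fair futures: F* = S·e^(carry·T), with carry = (r + u) = 0.0110 + 0.0027 = 0.0137
F* = 3025 · e^(0.0137 × 1) = 3025 · e^0.013700 = 3025 × 1.013794 = $3066.7269
Market $3160 > fair $3066.7269: forward overpriced → cash-and-carry (buy spot, short the forward).
At maturity, profit = |F_mkt − F*| = |3160 − 3066.7269| = $93 per tonne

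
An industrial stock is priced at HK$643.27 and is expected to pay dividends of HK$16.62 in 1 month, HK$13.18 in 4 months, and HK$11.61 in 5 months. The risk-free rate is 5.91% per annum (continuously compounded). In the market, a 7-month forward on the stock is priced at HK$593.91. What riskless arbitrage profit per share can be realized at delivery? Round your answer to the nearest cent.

HK$29.70 per share

PV(dividends) I = 16.62·e^(−0.0591·1/12) + 13.18·e^(−0.0591·4/12) + 11.61·e^(−0.0591·5/12) = 40.7888
Fair forward F* = (S − I)·e^(rT) = (643.27 − 40.7888)·e^0.034475 = 602.4812 × 1.035076 = 623.6138
Market HK$593.91 < fair 623.6138: forward underpriced → reverse cash-and-carry (short the stock, invest proceeds at r, pay the dividends, go long the forward).
Profit at T = |F_mkt − F*| = |593.91 − 623.6138| = HK$29.70 per share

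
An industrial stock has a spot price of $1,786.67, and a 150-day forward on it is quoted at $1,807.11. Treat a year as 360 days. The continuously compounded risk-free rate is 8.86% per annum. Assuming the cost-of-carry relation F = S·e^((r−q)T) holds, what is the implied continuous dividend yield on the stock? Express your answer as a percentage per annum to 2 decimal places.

6.13%

From F = S·e^((r−q)T): (r − q) = ln(F/S)/T
ln(1807.11/1786.67) = ln(1.011440) = 0.011375
(r − q) = 0.011375 / (150/360) = 0.027300
q = r − ln(F/S)/T = 0.0886 − 0.027300 = 0.061300
q = 6.13%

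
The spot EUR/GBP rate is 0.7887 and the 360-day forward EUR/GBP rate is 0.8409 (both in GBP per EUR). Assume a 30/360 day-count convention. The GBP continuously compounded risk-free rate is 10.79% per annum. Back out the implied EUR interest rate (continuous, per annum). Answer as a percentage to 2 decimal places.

4.38%

F = S·e^((r_GBP − r_EUR)T) ⇒ r_EUR = r_GBP − ln(F/S)/T
ln(0.8409/0.7887) = 0.064087; /(360/360) = 0.064087
r_EUR = 0.1079 − 0.064087 = 0.043813
r_EUR = 4.38%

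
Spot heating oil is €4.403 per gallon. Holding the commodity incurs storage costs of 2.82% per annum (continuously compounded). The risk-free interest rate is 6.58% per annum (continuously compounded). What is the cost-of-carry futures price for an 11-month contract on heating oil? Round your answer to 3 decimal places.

€4.799 per gallon

Net carry = r + u − y = 0.0658 + 0.0282 − 0.0000 = 0.0940
F = S·e^((r+u−y)T) = 4.403 · e^(0.0940 × 11/12) = 4.403 · e^0.086167
= 4.403 × 1.089988 = €4.799 per gallon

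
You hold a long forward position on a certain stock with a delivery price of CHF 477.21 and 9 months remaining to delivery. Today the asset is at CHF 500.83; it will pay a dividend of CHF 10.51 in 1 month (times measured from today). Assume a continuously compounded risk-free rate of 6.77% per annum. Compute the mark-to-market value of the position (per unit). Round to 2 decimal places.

CHF 36.79

PV(remaining dividends) I = 10.51·e^(−0.0677·1/12) = 10.4509
Current forward F = (S − I)·e^(rT) = (500.83 − 10.4509)·e^(0.0677·9/12) = 490.3791 × 1.052086 = 515.9210
Value (long) = (F − K)·e^(−rT) = (515.9210 − 477.21) × 0.950493 = 36.7945
Value = CHF 36.79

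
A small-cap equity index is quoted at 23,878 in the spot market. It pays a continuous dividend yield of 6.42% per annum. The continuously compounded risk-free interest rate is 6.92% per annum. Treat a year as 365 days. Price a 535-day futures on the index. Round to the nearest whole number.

F = S·e^((r − q)T) = 23878 · e^((0.0692 − 0.0642) × 535/365)
= 23878 · e^0.007329 = 23878 × 1.007356
F = 24,054

24,054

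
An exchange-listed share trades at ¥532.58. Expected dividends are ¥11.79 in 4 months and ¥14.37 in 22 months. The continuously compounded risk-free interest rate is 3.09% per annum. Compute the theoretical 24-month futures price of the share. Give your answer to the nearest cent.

¥539.67

PV(dividends) I = 11.79·e^(−0.0309·4/12) + 14.37·e^(−0.0309·22/12)
I = 11.6692 + 13.5786 = 25.2478
F = (S − I)·e^(rT) = (532.58 − 25.2478) · e^(0.0309·24/12)
= 507.3322 · e^0.061800 = 507.3322 × 1.063750 = ¥539.67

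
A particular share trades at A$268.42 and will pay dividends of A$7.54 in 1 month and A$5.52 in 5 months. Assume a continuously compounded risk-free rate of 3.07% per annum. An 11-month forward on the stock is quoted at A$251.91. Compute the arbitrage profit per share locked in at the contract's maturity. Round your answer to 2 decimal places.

A$10.83 per share

PV(dividends) I = 7.54·e^(−0.0307·1/12) + 5.52·e^(−0.0307·5/12) = 12.9706
Fair forward F* = (S − I)·e^(rT) = (268.42 − 12.9706)·e^0.028142 = 255.4494 × 1.028542 = 262.7404
Market A$251.91 < fair 262.7404: forward underpriced → reverse cash-and-carry (short the stock, invest proceeds at r, pay the dividends, go long the forward).
Profit at T = |F_mkt − F*| = |251.91 − 262.7404| = A$10.83 per share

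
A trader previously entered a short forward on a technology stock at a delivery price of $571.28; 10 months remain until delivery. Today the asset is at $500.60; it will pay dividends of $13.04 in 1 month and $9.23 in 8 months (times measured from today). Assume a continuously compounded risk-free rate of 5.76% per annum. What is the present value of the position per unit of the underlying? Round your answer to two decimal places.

PV(remaining dividends) I = 13.04·e^(−0.0576·1/12) + 9.23·e^(−0.0576·8/12) = 21.8598
Current forward F = (S − I)·e^(rT) = (500.60 − 21.8598)·e^(0.0576·10/12) = 478.7402 × 1.049171 = 502.2803
Value (long) = (F − K)·e^(−rT) = (502.2803 − 571.28) × 0.953134 = -65.7660
Short position value = −(long value) = $65.77

$65.77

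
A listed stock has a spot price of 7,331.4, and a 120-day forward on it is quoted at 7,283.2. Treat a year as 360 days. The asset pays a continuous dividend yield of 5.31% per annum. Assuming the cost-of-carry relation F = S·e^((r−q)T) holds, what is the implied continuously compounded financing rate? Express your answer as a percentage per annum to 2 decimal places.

3.33%

From F = S·e^((r−q)T): (r − q) = ln(F/S)/T
ln(7283.2/7331.4) = ln(0.993426) = -0.006596
(r − q) = -0.006596 / (120/360) = -0.019788
r = ln(F/S)/T + q = -0.019788 + 0.0531 = 0.033312
r = 3.33%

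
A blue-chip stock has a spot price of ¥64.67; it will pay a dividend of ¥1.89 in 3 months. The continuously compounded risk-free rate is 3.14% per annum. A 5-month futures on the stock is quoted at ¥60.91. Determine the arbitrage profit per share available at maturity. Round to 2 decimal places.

PV(dividends) I = 1.89·e^(−0.0314·3/12) = 1.8752
Fair futures F* = (S − I)·e^(rT) = (64.67 − 1.8752)·e^0.013083 = 62.7948 × 1.013169 = 63.6217
Market ¥60.91 < fair 63.6217: forward underpriced → reverse cash-and-carry (short the stock, invest proceeds at r, pay the dividends, go long the forward).
Profit at T = |F_mkt − F*| = |60.91 − 63.6217| = ¥2.71 per share

¥2.71 per share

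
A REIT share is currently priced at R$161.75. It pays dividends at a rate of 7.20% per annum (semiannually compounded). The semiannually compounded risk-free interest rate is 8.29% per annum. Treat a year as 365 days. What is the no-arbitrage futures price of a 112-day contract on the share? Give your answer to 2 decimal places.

R$162.27

F = S · (1+r/2)^(2T) / (1+q/2)^(2T)
= 161.75 × 1.025238 / 1.021942 = 161.75 × 1.003225
F = R$162.27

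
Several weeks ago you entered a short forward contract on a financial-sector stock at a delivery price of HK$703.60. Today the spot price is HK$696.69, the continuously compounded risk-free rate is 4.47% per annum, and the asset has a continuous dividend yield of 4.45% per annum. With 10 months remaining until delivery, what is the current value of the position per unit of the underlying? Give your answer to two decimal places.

Current fair forward for the remaining 10 months: F = S·e^((r − q)·T), (r − q) = 0.0447 − 0.0445 = 0.0002
F = 696.69 · e^(0.0002 × 10/12) = 696.69 × 1.000167 = 696.8063
Value of long forward = (F − K)·e^(−rT) = (696.8063 − 703.60) · e^(−0.0447·10/12)
= -6.7937 × 0.963435 = -6.55
Short position value = −(long value) = HK$6.55

HK$6.55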